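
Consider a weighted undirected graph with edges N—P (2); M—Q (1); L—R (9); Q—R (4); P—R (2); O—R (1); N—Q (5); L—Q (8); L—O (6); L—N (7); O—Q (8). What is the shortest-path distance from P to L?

Some routes from P to L:
P→R→L: 2 + 9 = 11
P→N→L: 2 + 7 = 9
P→R→O→L: 2 + 1 + 6 = 9
Best route has total 9.

9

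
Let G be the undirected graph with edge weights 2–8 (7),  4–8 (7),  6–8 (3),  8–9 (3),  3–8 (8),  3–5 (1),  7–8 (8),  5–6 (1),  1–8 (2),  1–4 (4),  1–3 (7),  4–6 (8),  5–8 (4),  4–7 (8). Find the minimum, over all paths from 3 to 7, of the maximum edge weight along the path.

8

A few of the 3→7 routes:
3→5→6→4→1→8→7: max(1, 1, 8, 4, 2, 8) = 8
3→5→6→4→8→7: max(1, 1, 8, 7, 8) = 8
3→5→6→4→7: max(1, 1, 8, 8) = 8
The minimum achievable maximum is 8.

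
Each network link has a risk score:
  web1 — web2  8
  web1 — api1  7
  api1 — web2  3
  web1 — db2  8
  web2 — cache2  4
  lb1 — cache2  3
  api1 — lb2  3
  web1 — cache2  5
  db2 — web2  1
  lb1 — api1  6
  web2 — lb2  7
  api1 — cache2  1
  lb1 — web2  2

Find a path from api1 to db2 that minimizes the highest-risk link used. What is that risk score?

3

Comparing a few candidate routes:
api1 → lb1 → cache2 → web2 → db2: max(6, 3, 4, 1) = 6
api1 → cache2 → web2 → db2: max(1, 4, 1) = 4
api1 → cache2 → lb1 → web2 → db2: max(1, 3, 2, 1) = 3
api1 → lb1 → web2 → db2: max(6, 2, 1) = 6
api1 → web2 → db2: max(3, 1) = 3
The minimum achievable maximum is 3.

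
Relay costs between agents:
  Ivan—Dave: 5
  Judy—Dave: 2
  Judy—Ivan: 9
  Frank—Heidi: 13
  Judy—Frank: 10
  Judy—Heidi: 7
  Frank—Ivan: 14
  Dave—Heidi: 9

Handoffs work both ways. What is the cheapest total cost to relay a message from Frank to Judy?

10

A few of the Frank→Judy routes:
Frank -> Judy: 10
Frank -> Heidi -> Judy: 13 + 7 = 20
Frank -> Ivan -> Dave -> Heidi -> Judy: 14 + 5 + 9 + 7 = 35
Frank -> Ivan -> Judy: 14 + 9 = 23
Frank -> Heidi -> Dave -> Judy: 13 + 9 + 2 = 24
Frank -> Ivan -> Dave -> Judy: 14 + 5 + 2 = 21
Shortest: 10.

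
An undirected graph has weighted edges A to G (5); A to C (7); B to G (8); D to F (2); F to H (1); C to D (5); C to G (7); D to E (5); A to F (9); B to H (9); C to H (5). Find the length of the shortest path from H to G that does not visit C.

Candidate routes:
H→F→A→G: 1 + 9 + 5 = 15
H→B→G: 9 + 8 = 17
Shortest: 15.

15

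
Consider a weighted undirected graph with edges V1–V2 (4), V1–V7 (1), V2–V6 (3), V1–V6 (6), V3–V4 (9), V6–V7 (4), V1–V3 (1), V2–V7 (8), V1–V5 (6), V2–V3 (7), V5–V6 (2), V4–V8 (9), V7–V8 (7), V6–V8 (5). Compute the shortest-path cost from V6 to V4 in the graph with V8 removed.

Checking several routes:
V6→V7→V1→V3→V4: 4 + 1 + 1 + 9 = 15
V6→V1→V3→V4: 6 + 1 + 9 = 16
V6→V2→V1→V3→V4: 3 + 4 + 1 + 9 = 17
V6→V5→V1→V3→V4: 2 + 6 + 1 + 9 = 18
Shortest: 15.

15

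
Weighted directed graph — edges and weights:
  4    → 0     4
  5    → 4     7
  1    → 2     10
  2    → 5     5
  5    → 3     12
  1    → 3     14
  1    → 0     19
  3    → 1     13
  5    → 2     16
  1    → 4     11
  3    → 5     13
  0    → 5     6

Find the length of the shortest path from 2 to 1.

Routes from 2 to 1:
2 - 5 - 3 - 1: 5 + 12 + 13 = 30
The minimum is 30.

30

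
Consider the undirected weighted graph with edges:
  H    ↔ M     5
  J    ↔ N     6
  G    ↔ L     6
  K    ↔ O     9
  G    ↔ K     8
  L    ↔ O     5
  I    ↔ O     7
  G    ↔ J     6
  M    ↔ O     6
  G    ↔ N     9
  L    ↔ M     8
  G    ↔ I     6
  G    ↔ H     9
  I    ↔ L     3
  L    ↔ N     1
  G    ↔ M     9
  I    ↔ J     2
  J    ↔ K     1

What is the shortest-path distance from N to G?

Checking several routes:
N - L - I - G: 1 + 3 + 6 = 10
N - G: 9
N - J - G: 6 + 6 = 12
N - J - I - G: 6 + 2 + 6 = 14
N - L - G: 1 + 6 = 7
N - L - I - J - G: 1 + 3 + 2 + 6 = 12
Best route has total 7.

7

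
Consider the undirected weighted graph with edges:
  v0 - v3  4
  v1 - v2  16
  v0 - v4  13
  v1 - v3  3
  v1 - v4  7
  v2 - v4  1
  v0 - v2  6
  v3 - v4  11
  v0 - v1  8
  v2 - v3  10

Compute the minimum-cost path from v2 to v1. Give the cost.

Some routes from v2 to v1:
v2 -> v3 -> v1: 10 + 3 = 13
v2 -> v0 -> v1: 6 + 8 = 14
v2 -> v4 -> v1: 1 + 7 = 8
v2 -> v4 -> v3 -> v1: 1 + 11 + 3 = 15
v2 -> v0 -> v3 -> v1: 6 + 4 + 3 = 13
Best route has total 8.

8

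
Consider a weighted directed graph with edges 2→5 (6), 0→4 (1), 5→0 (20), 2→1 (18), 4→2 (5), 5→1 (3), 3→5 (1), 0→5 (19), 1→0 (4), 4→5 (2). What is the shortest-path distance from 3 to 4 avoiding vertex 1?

Routes from 3 to 4 avoiding 1:
3 - 5 - 0 - 4: 1 + 20 + 1 = 22
Best route has total 22.

22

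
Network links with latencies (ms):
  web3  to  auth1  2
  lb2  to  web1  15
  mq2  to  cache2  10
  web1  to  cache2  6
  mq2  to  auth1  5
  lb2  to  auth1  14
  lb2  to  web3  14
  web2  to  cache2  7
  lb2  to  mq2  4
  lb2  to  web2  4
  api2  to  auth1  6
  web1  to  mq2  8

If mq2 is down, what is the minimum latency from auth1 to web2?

Routes from auth1 to web2 avoiding mq2:
auth1 - lb2 - web2: 14 + 4 = 18
auth1 - web3 - lb2 - web2: 2 + 14 + 4 = 20
auth1 - lb2 - web1 - cache2 - web2: 14 + 15 + 6 + 7 = 42
auth1 - web3 - lb2 - web1 - cache2 - web2: 2 + 14 + 15 + 6 + 7 = 44
The minimum is 18 ms.

18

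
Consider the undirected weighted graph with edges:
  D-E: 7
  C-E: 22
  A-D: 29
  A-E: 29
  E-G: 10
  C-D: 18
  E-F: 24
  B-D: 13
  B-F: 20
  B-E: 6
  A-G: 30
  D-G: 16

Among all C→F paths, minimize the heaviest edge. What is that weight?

20

Some routes from C to F:
C→D→B→F: max(18, 13, 20) = 20
C→D→G→E→B→F: max(18, 16, 10, 6, 20) = 20
C→D→E→B→F: max(18, 7, 6, 20) = 20
C→E→G→D→B→F: max(22, 10, 16, 13, 20) = 22
C→E→B→F: max(22, 6, 20) = 22
Best route has worst link 20.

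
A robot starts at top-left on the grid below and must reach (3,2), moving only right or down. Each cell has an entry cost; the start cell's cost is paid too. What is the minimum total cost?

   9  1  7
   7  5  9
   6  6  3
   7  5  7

31

Best path: r0c0 r0c1 r1c1 r2c1 r2c2 r3c2
Cost: 9 + 1 + 5 + 6 + 3 + 7 = 31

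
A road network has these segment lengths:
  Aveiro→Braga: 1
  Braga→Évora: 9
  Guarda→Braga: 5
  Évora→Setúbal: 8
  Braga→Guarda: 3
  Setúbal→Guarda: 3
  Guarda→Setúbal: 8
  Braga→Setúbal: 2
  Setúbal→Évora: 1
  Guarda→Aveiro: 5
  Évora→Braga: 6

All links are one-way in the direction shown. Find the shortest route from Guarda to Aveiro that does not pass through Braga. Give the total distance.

5

Routes from Guarda to Aveiro avoiding Braga:
Guarda -> Aveiro: 5
Best route has total 5.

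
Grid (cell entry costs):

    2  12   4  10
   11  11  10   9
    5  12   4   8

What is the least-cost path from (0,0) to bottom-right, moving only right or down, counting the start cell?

40

Take [0,0]→[0,1]→[0,2]→[1,2]→[2,2]→[2,3] for a total of 2 + 12 + 4 + 10 + 4 + 8 = 40.
(Top row then right column would cost 45.)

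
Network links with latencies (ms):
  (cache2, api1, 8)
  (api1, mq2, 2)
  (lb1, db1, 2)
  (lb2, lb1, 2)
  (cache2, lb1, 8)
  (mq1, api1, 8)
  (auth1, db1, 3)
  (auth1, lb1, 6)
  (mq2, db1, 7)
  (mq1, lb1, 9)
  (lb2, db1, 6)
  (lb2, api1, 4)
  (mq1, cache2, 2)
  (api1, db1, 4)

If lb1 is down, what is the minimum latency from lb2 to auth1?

9

Candidate routes:
lb2→db1→auth1: 6 + 3 = 9
lb2→api1→mq2→db1→auth1: 4 + 2 + 7 + 3 = 16
lb2→api1→db1→auth1: 4 + 4 + 3 = 11
The minimum is 9 ms.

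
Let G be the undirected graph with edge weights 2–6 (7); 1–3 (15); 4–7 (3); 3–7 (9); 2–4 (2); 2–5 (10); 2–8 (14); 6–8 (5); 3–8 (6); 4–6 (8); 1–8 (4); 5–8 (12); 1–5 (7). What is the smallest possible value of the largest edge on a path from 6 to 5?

7

A few of the 6→5 routes:
6→8→1→5: max(5, 4, 7) = 7
6→2→5: max(7, 10) = 10
6→2→4→7→3→8→1→5: max(7, 2, 3, 9, 6, 4, 7) = 9
6→4→7→3→8→1→5: max(8, 3, 9, 6, 4, 7) = 9
6→8→3→7→4→2→5: max(5, 6, 9, 3, 2, 10) = 10
Best route has worst link 7.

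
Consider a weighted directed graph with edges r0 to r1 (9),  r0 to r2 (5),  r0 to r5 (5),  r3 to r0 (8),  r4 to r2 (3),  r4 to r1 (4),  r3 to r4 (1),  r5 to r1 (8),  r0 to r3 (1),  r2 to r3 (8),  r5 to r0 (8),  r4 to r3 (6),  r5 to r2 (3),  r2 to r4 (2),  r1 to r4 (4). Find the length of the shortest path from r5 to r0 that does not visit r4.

8

Routes from r5 to r0 avoiding r4:
r5 - r0: 8
r5 - r2 - r3 - r0: 3 + 8 + 8 = 19
The minimum is 8.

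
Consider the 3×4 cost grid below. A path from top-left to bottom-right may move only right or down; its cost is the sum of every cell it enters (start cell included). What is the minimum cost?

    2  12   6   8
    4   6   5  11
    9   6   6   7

Take (0,0) -> (1,0) -> (1,1) -> (1,2) -> (2,2) -> (2,3) for a total of 2 + 4 + 6 + 5 + 6 + 7 = 30.

30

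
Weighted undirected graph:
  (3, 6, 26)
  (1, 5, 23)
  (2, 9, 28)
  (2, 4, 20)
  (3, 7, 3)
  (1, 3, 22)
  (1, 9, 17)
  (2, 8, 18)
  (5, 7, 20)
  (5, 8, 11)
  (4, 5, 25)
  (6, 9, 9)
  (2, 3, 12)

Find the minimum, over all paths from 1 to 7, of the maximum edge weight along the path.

22

Comparing a few candidate routes:
1-3-2-8-5-7: max(22, 12, 18, 11, 20) = 22
1-3-7: max(22, 3) = 22
1-5-7: max(23, 20) = 23
1-5-8-2-3-7: max(23, 11, 18, 12, 3) = 23
1-5-4-2-3-7: max(23, 25, 20, 12, 3) = 25
Smallest bottleneck: 22.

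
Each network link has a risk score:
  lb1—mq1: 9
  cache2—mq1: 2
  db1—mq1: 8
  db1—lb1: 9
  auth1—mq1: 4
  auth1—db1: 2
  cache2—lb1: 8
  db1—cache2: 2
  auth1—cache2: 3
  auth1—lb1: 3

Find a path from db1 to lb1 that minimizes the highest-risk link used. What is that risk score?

3

Some routes from db1 to lb1:
db1 → cache2 → mq1 → auth1 → lb1: max(2, 2, 4, 3) = 4
db1 → cache2 → auth1 → lb1: max(2, 3, 3) = 3
db1 → auth1 → lb1: max(2, 3) = 3
db1 → mq1 → cache2 → lb1: max(8, 2, 8) = 8
Best route has worst link 3.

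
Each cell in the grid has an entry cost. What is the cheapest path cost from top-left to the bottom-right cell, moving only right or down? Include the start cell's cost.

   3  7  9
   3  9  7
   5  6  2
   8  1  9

Take r0c0 → r1c0 → r2c0 → r2c1 → r3c1 → r3c2 for a total of 3 + 3 + 5 + 6 + 1 + 9 = 27.

27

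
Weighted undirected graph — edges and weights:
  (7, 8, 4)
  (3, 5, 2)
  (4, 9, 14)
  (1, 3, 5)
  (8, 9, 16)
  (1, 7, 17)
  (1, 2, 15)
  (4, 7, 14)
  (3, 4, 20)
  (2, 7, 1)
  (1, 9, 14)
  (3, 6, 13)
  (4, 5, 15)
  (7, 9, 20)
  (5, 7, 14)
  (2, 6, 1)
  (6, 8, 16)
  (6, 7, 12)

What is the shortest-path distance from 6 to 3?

A few of the 6→3 routes:
6 -> 3: 13
6 -> 2 -> 1 -> 3: 1 + 15 + 5 = 21
6 -> 2 -> 7 -> 1 -> 3: 1 + 1 + 17 + 5 = 24
6 -> 2 -> 7 -> 5 -> 3: 1 + 1 + 14 + 2 = 18
Shortest: 13.

13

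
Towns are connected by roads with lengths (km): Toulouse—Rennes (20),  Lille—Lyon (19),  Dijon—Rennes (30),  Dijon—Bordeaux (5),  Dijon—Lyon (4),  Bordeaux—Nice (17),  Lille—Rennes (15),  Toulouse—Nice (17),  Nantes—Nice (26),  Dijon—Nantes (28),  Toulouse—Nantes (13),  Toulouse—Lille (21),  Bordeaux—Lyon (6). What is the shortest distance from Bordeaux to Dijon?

5

Some routes from Bordeaux to Dijon:
Bordeaux -> Nice -> Toulouse -> Nantes -> Dijon: 17 + 17 + 13 + 28 = 75
Bordeaux -> Lyon -> Dijon: 6 + 4 = 10
Bordeaux -> Lyon -> Lille -> Rennes -> Dijon: 6 + 19 + 15 + 30 = 70
Bordeaux -> Nice -> Nantes -> Dijon: 17 + 26 + 28 = 71
Bordeaux -> Dijon: 5
The minimum is 5 km.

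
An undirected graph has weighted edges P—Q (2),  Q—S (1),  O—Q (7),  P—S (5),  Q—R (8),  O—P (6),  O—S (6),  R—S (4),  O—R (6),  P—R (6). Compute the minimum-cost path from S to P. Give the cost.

Comparing a few candidate routes:
S - P: 5
S - R - Q - P: 4 + 8 + 2 = 14
S - R - P: 4 + 6 = 10
S - O - P: 6 + 6 = 12
S - Q - P: 1 + 2 = 3
Shortest: 3.

3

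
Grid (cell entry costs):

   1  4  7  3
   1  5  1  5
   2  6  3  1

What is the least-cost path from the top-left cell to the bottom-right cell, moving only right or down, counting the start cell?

Cheapest: [0,0] → [1,0] → [1,1] → [1,2] → [2,2] → [2,3]
  1 + 1 + 5 + 1 + 3 + 1 = 12
(Top row then right column would cost 21.)

12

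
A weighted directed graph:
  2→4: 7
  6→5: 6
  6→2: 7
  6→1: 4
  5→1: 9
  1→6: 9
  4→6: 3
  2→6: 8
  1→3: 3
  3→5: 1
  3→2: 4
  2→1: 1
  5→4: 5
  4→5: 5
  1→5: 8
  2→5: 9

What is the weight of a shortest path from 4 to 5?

5

A few of the 4→5 routes:
4 → 6 → 2 → 5: 3 + 7 + 9 = 19
4 → 6 → 2 → 1 → 3 → 5: 3 + 7 + 1 + 3 + 1 = 15
4 → 5: 5
4 → 6 → 5: 3 + 6 = 9
4 → 6 → 1 → 3 → 5: 3 + 4 + 3 + 1 = 11
4 → 6 → 1 → 5: 3 + 4 + 8 = 15
Shortest: 5.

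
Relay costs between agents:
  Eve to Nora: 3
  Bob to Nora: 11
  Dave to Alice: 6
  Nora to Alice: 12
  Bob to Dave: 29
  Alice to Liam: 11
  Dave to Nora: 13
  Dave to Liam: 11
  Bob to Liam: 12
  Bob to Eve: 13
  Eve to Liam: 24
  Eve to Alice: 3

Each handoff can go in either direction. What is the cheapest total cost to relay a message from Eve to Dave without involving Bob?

9

Checking several routes:
Eve-Alice-Liam-Dave: 3 + 11 + 11 = 25
Eve-Alice-Dave: 3 + 6 = 9
Eve-Alice-Nora-Dave: 3 + 12 + 13 = 28
Eve-Nora-Dave: 3 + 13 = 16
Eve-Nora-Alice-Dave: 3 + 12 + 6 = 21
Shortest: 9.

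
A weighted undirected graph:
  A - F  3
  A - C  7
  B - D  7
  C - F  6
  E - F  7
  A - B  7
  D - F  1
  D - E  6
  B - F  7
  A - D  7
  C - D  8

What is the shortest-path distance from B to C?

A few of the B→C routes:
B -> A -> C: 7 + 7 = 14
B -> D -> F -> C: 7 + 1 + 6 = 14
B -> F -> C: 7 + 6 = 13
Best route has total 13.

13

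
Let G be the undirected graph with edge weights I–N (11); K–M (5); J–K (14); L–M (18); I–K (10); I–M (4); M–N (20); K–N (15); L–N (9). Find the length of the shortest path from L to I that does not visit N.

22

Routes from L to I avoiding N:
L → M → K → I: 18 + 5 + 10 = 33
L → M → I: 18 + 4 = 22
Best route has total 22.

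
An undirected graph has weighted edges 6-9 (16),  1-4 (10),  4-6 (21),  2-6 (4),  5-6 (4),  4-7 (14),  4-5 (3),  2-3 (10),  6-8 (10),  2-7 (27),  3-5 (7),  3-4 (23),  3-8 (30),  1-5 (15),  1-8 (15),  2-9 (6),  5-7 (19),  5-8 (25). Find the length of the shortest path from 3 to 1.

20

Checking several routes:
3 - 5 - 1: 7 + 15 = 22
3 - 5 - 4 - 1: 7 + 3 + 10 = 20
3 - 2 - 6 - 5 - 4 - 1: 10 + 4 + 4 + 3 + 10 = 31
The minimum is 20.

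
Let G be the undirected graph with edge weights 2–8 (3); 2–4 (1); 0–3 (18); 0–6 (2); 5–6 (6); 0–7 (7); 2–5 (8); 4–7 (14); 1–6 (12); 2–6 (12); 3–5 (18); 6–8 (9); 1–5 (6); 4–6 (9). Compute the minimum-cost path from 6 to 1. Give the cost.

A few of the 6→1 routes:
6 -> 1: 12
6 -> 4 -> 2 -> 5 -> 1: 9 + 1 + 8 + 6 = 24
6 -> 5 -> 1: 6 + 6 = 12
Best route has total 12.

12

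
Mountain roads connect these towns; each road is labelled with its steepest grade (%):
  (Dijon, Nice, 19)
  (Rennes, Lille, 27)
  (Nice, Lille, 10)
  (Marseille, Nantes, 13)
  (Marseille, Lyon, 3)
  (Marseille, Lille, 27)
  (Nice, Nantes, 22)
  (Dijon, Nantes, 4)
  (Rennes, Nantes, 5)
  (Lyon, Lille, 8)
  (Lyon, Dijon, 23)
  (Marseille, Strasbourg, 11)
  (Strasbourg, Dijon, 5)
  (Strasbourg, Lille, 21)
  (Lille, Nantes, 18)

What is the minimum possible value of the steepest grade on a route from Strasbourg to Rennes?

5

Some routes from Strasbourg to Rennes:
Strasbourg -> Dijon -> Nantes -> Rennes: max(5, 4, 5) = 5
Strasbourg -> Dijon -> Nice -> Lille -> Nantes -> Rennes: max(5, 19, 10, 18, 5) = 19
Strasbourg -> Marseille -> Nantes -> Rennes: max(11, 13, 5) = 13
Strasbourg -> Marseille -> Lyon -> Lille -> Nantes -> Rennes: max(11, 3, 8, 18, 5) = 18
The minimum achievable maximum is 5%.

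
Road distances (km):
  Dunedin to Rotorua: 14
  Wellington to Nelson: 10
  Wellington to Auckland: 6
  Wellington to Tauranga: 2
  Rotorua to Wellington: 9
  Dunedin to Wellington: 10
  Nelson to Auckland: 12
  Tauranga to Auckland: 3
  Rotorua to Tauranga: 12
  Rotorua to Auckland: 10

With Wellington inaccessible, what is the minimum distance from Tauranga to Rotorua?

12

Routes from Tauranga to Rotorua avoiding Wellington:
Tauranga-Auckland-Rotorua: 3 + 10 = 13
Tauranga-Rotorua: 12
Best route has total 12 km.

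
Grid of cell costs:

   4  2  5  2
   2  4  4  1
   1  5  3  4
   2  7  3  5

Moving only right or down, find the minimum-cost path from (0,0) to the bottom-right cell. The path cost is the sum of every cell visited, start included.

Take r0c0→r0c1→r0c2→r0c3→r1c3→r2c3→r3c3 for a total of 4 + 2 + 5 + 2 + 1 + 4 + 5 = 23.

23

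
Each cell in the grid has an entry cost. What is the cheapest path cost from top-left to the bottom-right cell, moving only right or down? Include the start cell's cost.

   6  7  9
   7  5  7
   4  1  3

21

Path [0,0]→[1,0]→[2,0]→[2,1]→[2,2]: 6 + 7 + 4 + 1 + 3 = 21.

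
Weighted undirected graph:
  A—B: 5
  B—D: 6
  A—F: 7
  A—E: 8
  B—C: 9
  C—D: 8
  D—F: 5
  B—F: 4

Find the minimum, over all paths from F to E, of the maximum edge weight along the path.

Routes from F to E:
F - A - E: max(7, 8) = 8
F - D - B - A - E: max(5, 6, 5, 8) = 8
F - D - C - B - A - E: max(5, 8, 9, 5, 8) = 9
F - B - A - E: max(4, 5, 8) = 8
The minimum achievable maximum is 8.

8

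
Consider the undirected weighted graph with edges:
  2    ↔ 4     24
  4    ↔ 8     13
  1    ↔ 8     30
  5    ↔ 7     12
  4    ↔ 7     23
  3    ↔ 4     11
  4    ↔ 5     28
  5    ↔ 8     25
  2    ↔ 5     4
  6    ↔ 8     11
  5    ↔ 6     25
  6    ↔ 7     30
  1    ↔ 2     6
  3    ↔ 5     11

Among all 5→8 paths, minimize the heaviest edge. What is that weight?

13

Some routes from 5 to 8:
5 -> 2 -> 4 -> 8: max(4, 24, 13) = 24
5 -> 8: max(25) = 25
5 -> 3 -> 4 -> 8: max(11, 11, 13) = 13
5 -> 4 -> 8: max(28, 13) = 28
5 -> 6 -> 8: max(25, 11) = 25
5 -> 7 -> 4 -> 8: max(12, 23, 13) = 23
Best route has worst link 13.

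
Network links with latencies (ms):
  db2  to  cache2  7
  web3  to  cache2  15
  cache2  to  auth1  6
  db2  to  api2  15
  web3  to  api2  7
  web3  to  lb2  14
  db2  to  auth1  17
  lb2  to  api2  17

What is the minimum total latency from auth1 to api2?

28

A few of the auth1→api2 routes:
auth1 → cache2 → web3 → lb2 → api2: 6 + 15 + 14 + 17 = 52
auth1 → cache2 → web3 → api2: 6 + 15 + 7 = 28
auth1 → db2 → cache2 → web3 → api2: 17 + 7 + 15 + 7 = 46
auth1 → db2 → api2: 17 + 15 = 32
auth1 → cache2 → db2 → api2: 6 + 7 + 15 = 28
Best route has total 28 ms.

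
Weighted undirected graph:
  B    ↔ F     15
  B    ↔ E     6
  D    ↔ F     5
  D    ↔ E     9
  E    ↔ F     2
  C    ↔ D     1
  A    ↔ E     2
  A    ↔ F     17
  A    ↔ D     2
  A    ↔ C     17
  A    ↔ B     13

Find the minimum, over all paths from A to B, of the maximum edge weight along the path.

A few of the A→B routes:
A - D - F - E - B: max(2, 5, 2, 6) = 6
A - D - E - B: max(2, 9, 6) = 9
A - E - B: max(2, 6) = 6
A - E - F - B: max(2, 2, 15) = 15
A - B: max(13) = 13
A - E - D - F - B: max(2, 9, 5, 15) = 15
The minimum achievable maximum is 6.

6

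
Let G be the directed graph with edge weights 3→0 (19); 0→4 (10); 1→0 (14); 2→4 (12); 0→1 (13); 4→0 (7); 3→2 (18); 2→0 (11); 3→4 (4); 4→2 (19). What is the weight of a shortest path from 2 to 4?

Routes from 2 to 4:
2 -> 0 -> 4: 11 + 10 = 21
2 -> 4: 12
The minimum is 12.

12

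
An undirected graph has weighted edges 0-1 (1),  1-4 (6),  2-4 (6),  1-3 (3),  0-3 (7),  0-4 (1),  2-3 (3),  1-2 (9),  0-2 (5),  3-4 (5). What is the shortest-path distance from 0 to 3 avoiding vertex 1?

Checking several routes:
0 -> 2 -> 3: 5 + 3 = 8
0 -> 4 -> 3: 1 + 5 = 6
0 -> 3: 7
The minimum is 6.

6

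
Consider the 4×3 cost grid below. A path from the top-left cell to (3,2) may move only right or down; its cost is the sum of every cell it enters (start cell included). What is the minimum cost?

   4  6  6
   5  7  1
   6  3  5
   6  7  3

Cheapest: r0c0→r0c1→r0c2→r1c2→r2c2→r3c2
  4 + 6 + 6 + 1 + 5 + 3 = 25

25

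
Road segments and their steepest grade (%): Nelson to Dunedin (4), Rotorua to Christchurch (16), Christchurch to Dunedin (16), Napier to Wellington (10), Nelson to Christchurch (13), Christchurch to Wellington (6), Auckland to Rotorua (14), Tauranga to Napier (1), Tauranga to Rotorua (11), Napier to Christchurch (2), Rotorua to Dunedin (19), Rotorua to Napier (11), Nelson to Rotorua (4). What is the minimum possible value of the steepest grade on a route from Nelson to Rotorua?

4

Checking several routes:
Nelson - Christchurch - Wellington - Napier - Tauranga - Rotorua: max(13, 6, 10, 1, 11) = 13
Nelson - Christchurch - Napier - Rotorua: max(13, 2, 11) = 13
Nelson - Christchurch - Wellington - Napier - Rotorua: max(13, 6, 10, 11) = 13
Nelson - Rotorua: max(4) = 4
Nelson - Christchurch - Napier - Tauranga - Rotorua: max(13, 2, 1, 11) = 13
The minimum achievable maximum is 4%.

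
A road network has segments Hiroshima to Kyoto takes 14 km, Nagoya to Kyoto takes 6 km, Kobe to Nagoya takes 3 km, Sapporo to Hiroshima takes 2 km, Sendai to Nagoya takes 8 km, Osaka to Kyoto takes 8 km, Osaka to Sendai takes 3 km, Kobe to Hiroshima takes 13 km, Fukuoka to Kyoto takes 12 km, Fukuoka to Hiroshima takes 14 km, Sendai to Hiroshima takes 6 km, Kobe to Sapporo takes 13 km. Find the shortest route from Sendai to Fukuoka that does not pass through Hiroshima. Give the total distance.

23

Paths from Sendai to Fukuoka avoiding Hiroshima:
Sendai → Nagoya → Kyoto → Fukuoka: 8 + 6 + 12 = 26
Sendai → Osaka → Kyoto → Fukuoka: 3 + 8 + 12 = 23
Best route has total 23 km.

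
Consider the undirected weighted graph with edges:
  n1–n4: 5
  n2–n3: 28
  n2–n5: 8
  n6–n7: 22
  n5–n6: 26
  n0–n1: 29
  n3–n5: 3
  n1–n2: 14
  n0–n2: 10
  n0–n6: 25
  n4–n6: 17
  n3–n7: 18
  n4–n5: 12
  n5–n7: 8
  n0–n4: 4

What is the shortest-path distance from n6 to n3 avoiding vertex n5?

Comparing a few candidate routes:
n6 -> n7 -> n3: 22 + 18 = 40
n6 -> n4 -> n0 -> n2 -> n3: 17 + 4 + 10 + 28 = 59
n6 -> n0 -> n2 -> n3: 25 + 10 + 28 = 63
The minimum is 40.

40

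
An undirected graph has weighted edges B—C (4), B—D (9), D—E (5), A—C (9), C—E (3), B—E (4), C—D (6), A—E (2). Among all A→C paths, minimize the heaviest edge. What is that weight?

Paths from A to C:
A-E-D-B-C: max(2, 5, 9, 4) = 9
A-E-B-D-C: max(2, 4, 9, 6) = 9
A-E-D-C: max(2, 5, 6) = 6
A-C: max(9) = 9
A-E-B-C: max(2, 4, 4) = 4
A-E-C: max(2, 3) = 3
The minimum achievable maximum is 3.

3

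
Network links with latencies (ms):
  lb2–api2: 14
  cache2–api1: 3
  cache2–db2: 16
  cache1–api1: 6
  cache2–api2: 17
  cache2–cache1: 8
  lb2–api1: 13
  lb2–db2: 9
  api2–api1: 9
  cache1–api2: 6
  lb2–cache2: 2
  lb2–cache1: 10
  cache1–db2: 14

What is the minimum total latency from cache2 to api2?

Comparing a few candidate routes:
cache2-cache1-api2: 8 + 6 = 14
cache2-api1-api2: 3 + 9 = 12
cache2-api2: 17
cache2-lb2-api2: 2 + 14 = 16
cache2-api1-cache1-api2: 3 + 6 + 6 = 15
Shortest: 12 ms.

12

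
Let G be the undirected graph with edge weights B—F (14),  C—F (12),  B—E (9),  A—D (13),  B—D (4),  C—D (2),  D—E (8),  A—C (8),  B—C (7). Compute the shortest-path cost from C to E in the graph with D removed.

Candidate routes:
C - B - E: 7 + 9 = 16
C - F - B - E: 12 + 14 + 9 = 35
Shortest: 16.

16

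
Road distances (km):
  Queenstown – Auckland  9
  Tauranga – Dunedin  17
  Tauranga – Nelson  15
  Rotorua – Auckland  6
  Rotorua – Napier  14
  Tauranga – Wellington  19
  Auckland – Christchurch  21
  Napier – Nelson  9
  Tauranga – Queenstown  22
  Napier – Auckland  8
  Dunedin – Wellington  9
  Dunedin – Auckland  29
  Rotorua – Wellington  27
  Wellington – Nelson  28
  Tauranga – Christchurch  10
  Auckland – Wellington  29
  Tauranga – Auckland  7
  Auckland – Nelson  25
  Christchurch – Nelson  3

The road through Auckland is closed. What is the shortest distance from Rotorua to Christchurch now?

Checking several routes:
Rotorua→Wellington→Nelson→Christchurch: 27 + 28 + 3 = 58
Rotorua→Wellington→Tauranga→Christchurch: 27 + 19 + 10 = 56
Rotorua→Napier→Nelson→Christchurch: 14 + 9 + 3 = 26
Rotorua→Napier→Nelson→Tauranga→Christchurch: 14 + 9 + 15 + 10 = 48
Rotorua→Wellington→Tauranga→Nelson→Christchurch: 27 + 19 + 15 + 3 = 64
Rotorua→Wellington→Dunedin→Tauranga→Christchurch: 27 + 9 + 17 + 10 = 63
Shortest: 26 km.

26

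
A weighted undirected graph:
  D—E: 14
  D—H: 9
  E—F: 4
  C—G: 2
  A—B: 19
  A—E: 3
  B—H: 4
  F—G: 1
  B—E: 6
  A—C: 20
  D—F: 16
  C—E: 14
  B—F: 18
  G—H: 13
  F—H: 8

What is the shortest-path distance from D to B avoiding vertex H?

Some routes from D to B avoiding H:
D - F - E - B: 16 + 4 + 6 = 26
D - F - B: 16 + 18 = 34
D - E - B: 14 + 6 = 20
The minimum is 20.

20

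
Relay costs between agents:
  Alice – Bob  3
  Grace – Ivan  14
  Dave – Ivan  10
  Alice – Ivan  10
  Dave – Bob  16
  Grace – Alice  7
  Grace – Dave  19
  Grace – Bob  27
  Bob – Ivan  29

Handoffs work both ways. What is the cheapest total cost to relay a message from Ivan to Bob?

Comparing a few candidate routes:
Ivan → Alice → Bob: 10 + 3 = 13
Ivan → Bob: 29
Ivan → Grace → Alice → Bob: 14 + 7 + 3 = 24
Ivan → Dave → Bob: 10 + 16 = 26
Best route has total 13.

13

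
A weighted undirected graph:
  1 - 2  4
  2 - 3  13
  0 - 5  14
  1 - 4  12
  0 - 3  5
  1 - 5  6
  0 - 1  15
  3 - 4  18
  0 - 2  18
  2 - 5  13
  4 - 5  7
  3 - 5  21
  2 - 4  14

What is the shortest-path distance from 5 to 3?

19

A few of the 5→3 routes:
5 → 1 → 2 → 3: 6 + 4 + 13 = 23
5 → 3: 21
5 → 0 → 3: 14 + 5 = 19
The minimum is 19.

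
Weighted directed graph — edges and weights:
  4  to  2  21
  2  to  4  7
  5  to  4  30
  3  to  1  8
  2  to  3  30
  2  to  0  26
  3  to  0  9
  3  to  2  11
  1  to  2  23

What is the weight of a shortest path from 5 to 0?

Routes from 5 to 0:
5→4→2→0: 30 + 21 + 26 = 77
5→4→2→3→0: 30 + 21 + 30 + 9 = 90
Best route has total 77.

77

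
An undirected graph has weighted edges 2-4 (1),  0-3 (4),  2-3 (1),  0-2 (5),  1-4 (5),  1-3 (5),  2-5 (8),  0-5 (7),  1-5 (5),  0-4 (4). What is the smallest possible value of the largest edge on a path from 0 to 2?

A few of the 0→2 routes:
0 → 3 → 1 → 4 → 2: max(4, 5, 5, 1) = 5
0 → 2: max(5) = 5
0 → 4 → 1 → 3 → 2: max(4, 5, 5, 1) = 5
0 → 3 → 2: max(4, 1) = 4
0 → 4 → 2: max(4, 1) = 4
Best route has worst link 4.

4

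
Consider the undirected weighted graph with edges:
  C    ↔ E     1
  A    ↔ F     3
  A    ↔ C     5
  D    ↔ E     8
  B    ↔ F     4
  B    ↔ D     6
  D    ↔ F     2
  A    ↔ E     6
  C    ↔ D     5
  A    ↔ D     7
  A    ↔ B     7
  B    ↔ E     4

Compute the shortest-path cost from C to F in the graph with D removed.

8

Checking several routes:
C-A-F: 5 + 3 = 8
C-E-B-A-F: 1 + 4 + 7 + 3 = 15
C-E-B-F: 1 + 4 + 4 = 9
C-E-A-F: 1 + 6 + 3 = 10
Best route has total 8.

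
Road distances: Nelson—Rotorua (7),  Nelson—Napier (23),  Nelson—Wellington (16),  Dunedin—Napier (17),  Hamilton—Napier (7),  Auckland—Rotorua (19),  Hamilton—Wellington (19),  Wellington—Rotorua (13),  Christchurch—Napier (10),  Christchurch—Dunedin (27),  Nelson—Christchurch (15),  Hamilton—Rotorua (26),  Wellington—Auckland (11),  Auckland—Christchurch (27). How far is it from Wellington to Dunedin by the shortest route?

Some routes from Wellington to Dunedin:
Wellington→Hamilton→Napier→Dunedin: 19 + 7 + 17 = 43
Wellington→Nelson→Napier→Dunedin: 16 + 23 + 17 = 56
Wellington→Nelson→Christchurch→Dunedin: 16 + 15 + 27 = 58
Shortest: 43.

43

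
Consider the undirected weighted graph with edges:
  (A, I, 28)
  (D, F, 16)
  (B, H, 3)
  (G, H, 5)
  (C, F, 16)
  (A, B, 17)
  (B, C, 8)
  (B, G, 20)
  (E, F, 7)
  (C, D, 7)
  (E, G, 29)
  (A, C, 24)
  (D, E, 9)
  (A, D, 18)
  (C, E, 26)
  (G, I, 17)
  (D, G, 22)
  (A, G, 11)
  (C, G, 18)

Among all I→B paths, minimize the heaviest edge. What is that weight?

17

Comparing a few candidate routes:
I-G-A-B: max(17, 11, 17) = 17
I-G-C-F-D-A-B: max(17, 18, 16, 16, 18, 17) = 18
I-G-C-D-A-B: max(17, 18, 7, 18, 17) = 18
I-G-H-B: max(17, 5, 3) = 17
Smallest bottleneck: 17.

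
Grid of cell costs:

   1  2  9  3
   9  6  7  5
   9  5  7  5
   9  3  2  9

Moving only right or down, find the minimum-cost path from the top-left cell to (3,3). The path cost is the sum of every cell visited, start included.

28

Take [0,0] -> [0,1] -> [1,1] -> [2,1] -> [3,1] -> [3,2] -> [3,3] for a total of 1 + 2 + 6 + 5 + 3 + 2 + 9 = 28.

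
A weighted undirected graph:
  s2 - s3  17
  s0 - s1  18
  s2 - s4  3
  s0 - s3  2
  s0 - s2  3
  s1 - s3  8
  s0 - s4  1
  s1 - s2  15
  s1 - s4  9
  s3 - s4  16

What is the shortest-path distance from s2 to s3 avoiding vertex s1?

Comparing a few candidate routes:
s2-s3: 17
s2-s4-s0-s3: 3 + 1 + 2 = 6
s2-s0-s3: 3 + 2 = 5
Shortest: 5.

5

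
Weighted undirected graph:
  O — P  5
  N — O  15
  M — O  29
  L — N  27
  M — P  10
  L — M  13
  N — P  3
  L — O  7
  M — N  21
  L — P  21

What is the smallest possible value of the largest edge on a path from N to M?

A few of the N→M routes:
N-O-L-M: max(15, 7, 13) = 15
N-P-O-L-M: max(3, 5, 7, 13) = 13
N-P-M: max(3, 10) = 10
N-O-P-M: max(15, 5, 10) = 15
Best route has worst link 10.

10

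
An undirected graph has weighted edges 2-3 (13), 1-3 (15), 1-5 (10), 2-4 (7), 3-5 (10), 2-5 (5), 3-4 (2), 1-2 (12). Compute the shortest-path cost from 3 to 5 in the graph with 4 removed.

10

A few of the 3→5 routes:
3→2→5: 13 + 5 = 18
3→1→5: 15 + 10 = 25
3→5: 10
Best route has total 10.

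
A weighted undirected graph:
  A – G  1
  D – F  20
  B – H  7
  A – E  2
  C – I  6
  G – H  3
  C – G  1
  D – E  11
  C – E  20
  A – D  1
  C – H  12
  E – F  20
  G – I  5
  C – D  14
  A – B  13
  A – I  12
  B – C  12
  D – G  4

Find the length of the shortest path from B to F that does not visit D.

A few of the B→F routes:
B - C - G - A - E - F: 12 + 1 + 1 + 2 + 20 = 36
B - H - C - G - A - E - F: 7 + 12 + 1 + 1 + 2 + 20 = 43
B - A - E - F: 13 + 2 + 20 = 35
B - H - G - I - A - E - F: 7 + 3 + 5 + 12 + 2 + 20 = 49
B - C - I - G - A - E - F: 12 + 6 + 5 + 1 + 2 + 20 = 46
B - H - G - A - E - F: 7 + 3 + 1 + 2 + 20 = 33
The minimum is 33.

33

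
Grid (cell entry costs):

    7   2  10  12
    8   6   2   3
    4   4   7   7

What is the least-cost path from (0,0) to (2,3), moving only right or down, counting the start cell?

27

Path (0,0) (0,1) (1,1) (1,2) (1,3) (2,3): 7 + 2 + 6 + 2 + 3 + 7 = 27.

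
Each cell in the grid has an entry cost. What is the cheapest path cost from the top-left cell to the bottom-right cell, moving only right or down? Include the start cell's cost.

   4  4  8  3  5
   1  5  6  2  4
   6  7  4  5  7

Best path: r0c0 r1c0 r1c1 r1c2 r1c3 r1c4 r2c4
Cost: 4 + 1 + 5 + 6 + 2 + 4 + 7 = 29
(Top row then right column would cost 35.)

29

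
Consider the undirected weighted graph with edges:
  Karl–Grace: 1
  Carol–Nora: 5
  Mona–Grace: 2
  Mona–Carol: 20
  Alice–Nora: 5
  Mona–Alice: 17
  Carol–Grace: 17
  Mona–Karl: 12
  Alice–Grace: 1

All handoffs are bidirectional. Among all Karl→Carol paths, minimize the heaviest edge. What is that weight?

Comparing a few candidate routes:
Karl-Grace-Mona-Alice-Nora-Carol: max(1, 2, 17, 5, 5) = 17
Karl-Mona-Grace-Alice-Nora-Carol: max(12, 2, 1, 5, 5) = 12
Karl-Grace-Carol: max(1, 17) = 17
Karl-Grace-Alice-Nora-Carol: max(1, 1, 5, 5) = 5
Best route has worst link 5.

5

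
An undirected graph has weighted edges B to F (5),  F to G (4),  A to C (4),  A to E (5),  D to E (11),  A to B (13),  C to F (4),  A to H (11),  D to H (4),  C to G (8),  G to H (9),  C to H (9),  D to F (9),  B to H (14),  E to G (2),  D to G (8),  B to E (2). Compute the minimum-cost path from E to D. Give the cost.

A few of the E→D routes:
E-B-F-G-D: 2 + 5 + 4 + 8 = 19
E-G-H-D: 2 + 9 + 4 = 15
E-D: 11
E-B-F-D: 2 + 5 + 9 = 16
E-G-D: 2 + 8 = 10
E-G-F-D: 2 + 4 + 9 = 15
The minimum is 10.

10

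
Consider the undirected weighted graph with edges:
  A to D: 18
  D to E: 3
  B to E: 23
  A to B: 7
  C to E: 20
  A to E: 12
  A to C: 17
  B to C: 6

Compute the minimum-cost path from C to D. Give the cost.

23

A few of the C→D routes:
C → B → A → D: 6 + 7 + 18 = 31
C → E → D: 20 + 3 = 23
C → A → E → D: 17 + 12 + 3 = 32
C → B → E → D: 6 + 23 + 3 = 32
C → B → A → E → D: 6 + 7 + 12 + 3 = 28
Shortest: 23.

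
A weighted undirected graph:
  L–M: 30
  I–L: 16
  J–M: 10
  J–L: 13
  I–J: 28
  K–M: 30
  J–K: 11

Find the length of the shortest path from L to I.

16

Some routes from L to I:
L - I: 16
L - M - J - I: 30 + 10 + 28 = 68
L - J - I: 13 + 28 = 41
Shortest: 16.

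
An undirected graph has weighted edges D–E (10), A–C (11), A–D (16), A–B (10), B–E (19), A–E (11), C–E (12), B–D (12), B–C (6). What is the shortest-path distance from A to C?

Some routes from A to C:
A → E → C: 11 + 12 = 23
A → B → C: 10 + 6 = 16
A → D → E → C: 16 + 10 + 12 = 38
A → C: 11
A → E → B → C: 11 + 19 + 6 = 36
A → D → B → C: 16 + 12 + 6 = 34
The minimum is 11.

11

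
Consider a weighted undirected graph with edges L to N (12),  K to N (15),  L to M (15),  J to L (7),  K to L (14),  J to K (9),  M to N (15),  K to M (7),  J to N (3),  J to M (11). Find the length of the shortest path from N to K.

12

Comparing a few candidate routes:
N → J → M → K: 3 + 11 + 7 = 21
N → J → K: 3 + 9 = 12
N → M → K: 15 + 7 = 22
N → K: 15
The minimum is 12.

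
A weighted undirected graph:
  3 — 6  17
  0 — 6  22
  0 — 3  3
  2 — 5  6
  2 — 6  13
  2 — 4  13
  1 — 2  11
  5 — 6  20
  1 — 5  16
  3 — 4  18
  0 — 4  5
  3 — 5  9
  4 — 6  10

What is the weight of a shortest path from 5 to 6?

Checking several routes:
5 → 3 → 0 → 4 → 6: 9 + 3 + 5 + 10 = 27
5 → 3 → 6: 9 + 17 = 26
5 → 2 → 4 → 6: 6 + 13 + 10 = 29
5 → 2 → 6: 6 + 13 = 19
5 → 6: 20
The minimum is 19.

19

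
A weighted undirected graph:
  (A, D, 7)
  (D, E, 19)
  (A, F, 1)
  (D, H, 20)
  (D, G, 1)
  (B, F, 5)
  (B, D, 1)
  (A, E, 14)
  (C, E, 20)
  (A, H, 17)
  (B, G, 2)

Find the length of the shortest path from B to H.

Some routes from B to H:
B-G-D-H: 2 + 1 + 20 = 23
B-F-A-H: 5 + 1 + 17 = 23
B-D-A-H: 1 + 7 + 17 = 25
B-D-H: 1 + 20 = 21
The minimum is 21.

21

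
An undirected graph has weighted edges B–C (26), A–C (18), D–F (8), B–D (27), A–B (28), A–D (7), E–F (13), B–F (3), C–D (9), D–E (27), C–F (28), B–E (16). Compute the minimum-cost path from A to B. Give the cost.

18

Checking several routes:
A → C → D → F → B: 18 + 9 + 8 + 3 = 38
A → D → F → B: 7 + 8 + 3 = 18
A → B: 28
A → D → C → B: 7 + 9 + 26 = 42
A → D → B: 7 + 27 = 34
Shortest: 18.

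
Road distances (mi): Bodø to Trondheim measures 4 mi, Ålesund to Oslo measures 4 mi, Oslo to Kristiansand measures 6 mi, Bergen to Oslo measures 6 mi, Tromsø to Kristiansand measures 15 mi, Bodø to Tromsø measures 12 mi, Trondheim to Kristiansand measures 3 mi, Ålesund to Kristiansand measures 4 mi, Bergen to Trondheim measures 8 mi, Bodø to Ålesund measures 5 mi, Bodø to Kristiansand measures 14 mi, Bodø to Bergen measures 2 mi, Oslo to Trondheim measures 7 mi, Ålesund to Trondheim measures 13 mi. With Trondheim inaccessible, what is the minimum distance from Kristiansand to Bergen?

Checking several routes:
Kristiansand-Bodø-Bergen: 14 + 2 = 16
Kristiansand-Oslo-Bergen: 6 + 6 = 12
Kristiansand-Ålesund-Bodø-Bergen: 4 + 5 + 2 = 11
Kristiansand-Bodø-Ålesund-Oslo-Bergen: 14 + 5 + 4 + 6 = 29
Kristiansand-Ålesund-Oslo-Bergen: 4 + 4 + 6 = 14
Kristiansand-Oslo-Ålesund-Bodø-Bergen: 6 + 4 + 5 + 2 = 17
The minimum is 11 mi.

11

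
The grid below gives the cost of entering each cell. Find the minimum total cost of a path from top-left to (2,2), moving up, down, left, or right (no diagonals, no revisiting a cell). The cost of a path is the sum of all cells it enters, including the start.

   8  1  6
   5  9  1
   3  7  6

Cheapest: r0c0 → r0c1 → r0c2 → r1c2 → r2c2
  8 + 1 + 6 + 1 + 6 = 22

22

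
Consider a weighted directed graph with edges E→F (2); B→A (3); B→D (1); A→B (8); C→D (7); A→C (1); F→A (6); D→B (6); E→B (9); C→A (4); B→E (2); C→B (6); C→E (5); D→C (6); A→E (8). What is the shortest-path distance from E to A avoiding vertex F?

Candidate routes:
E - B - D - C - A: 9 + 1 + 6 + 4 = 20
E - B - A: 9 + 3 = 12
Shortest: 12.

12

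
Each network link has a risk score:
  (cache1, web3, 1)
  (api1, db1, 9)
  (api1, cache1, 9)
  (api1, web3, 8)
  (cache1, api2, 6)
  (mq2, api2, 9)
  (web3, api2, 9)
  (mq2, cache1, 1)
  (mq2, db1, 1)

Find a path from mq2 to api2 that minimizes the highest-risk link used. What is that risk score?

6

Comparing a few candidate routes:
mq2 → cache1 → api2: max(1, 6) = 6
mq2 → cache1 → api1 → web3 → api2: max(1, 9, 8, 9) = 9
mq2 → cache1 → web3 → api2: max(1, 1, 9) = 9
mq2 → db1 → api1 → cache1 → api2: max(1, 9, 9, 6) = 9
Best route has worst link 6.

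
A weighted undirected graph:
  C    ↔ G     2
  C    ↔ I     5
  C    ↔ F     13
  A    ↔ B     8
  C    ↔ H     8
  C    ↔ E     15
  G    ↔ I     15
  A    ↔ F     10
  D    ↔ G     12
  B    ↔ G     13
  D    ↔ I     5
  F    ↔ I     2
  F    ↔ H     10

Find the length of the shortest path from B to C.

A few of the B→C routes:
B -> A -> F -> H -> C: 8 + 10 + 10 + 8 = 36
B -> A -> F -> I -> C: 8 + 10 + 2 + 5 = 25
B -> G -> I -> C: 13 + 15 + 5 = 33
B -> G -> C: 13 + 2 = 15
B -> A -> F -> C: 8 + 10 + 13 = 31
B -> G -> D -> I -> C: 13 + 12 + 5 + 5 = 35
The minimum is 15.

15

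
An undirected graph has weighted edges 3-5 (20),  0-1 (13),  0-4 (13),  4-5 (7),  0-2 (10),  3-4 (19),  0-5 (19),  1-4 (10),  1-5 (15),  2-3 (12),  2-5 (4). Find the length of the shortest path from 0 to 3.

22

A few of the 0→3 routes:
0 - 5 - 3: 19 + 20 = 39
0 - 2 - 5 - 3: 10 + 4 + 20 = 34
0 - 4 - 3: 13 + 19 = 32
0 - 5 - 2 - 3: 19 + 4 + 12 = 35
0 - 2 - 3: 10 + 12 = 22
0 - 4 - 5 - 2 - 3: 13 + 7 + 4 + 12 = 36
Best route has total 22.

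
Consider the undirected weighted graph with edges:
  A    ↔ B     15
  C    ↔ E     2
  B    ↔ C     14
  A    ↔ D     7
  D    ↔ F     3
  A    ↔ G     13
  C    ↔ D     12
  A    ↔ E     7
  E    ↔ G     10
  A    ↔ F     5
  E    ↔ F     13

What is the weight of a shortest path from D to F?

3

Some routes from D to F:
D → A → F: 7 + 5 = 12
D → C → E → A → F: 12 + 2 + 7 + 5 = 26
D → F: 3
D → C → E → F: 12 + 2 + 13 = 27
D → A → E → F: 7 + 7 + 13 = 27
Shortest: 3.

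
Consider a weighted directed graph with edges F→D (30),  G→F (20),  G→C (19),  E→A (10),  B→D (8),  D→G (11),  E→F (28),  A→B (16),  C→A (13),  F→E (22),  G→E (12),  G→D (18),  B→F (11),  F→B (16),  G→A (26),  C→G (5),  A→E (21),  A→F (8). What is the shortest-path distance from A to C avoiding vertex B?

68

Paths from A to C avoiding B:
A-F-D-G-C: 8 + 30 + 11 + 19 = 68
A-E-F-D-G-C: 21 + 28 + 30 + 11 + 19 = 109
Shortest: 68.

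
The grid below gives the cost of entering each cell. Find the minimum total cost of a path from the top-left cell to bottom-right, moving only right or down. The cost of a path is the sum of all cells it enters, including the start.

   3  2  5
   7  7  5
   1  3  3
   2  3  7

23

Cheapest: (0,0) (1,0) (2,0) (3,0) (3,1) (3,2)
  3 + 7 + 1 + 2 + 3 + 7 = 23
(Top row then right column would cost 25.)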